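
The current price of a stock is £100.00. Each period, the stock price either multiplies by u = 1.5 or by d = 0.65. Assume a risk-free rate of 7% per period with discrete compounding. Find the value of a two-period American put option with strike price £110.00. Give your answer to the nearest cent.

Risk-neutral probability p = (1 + 0.07 − 0.65)/(1.5 − 0.65) = 0.4200/0.8500 = 0.4941
Terminal stock prices: S_uu = 225, S_ud = 97.5, S_dd = 42.25
Terminal payoffs (K − S): max(-115, 0) = 0, max(12.5, 0) = 12.5, max(67.75, 0) = 67.75
Node u (S = 150): continuation = 1/1.07·[0.4941·0.0000 + 0.5059·12.5000] = 5.9098; exercise value = 0.0000 ≤ continuation, so V_u = 5.9098
Node d (S = 65): continuation = 1/1.07·[0.4941·12.5000 + 0.5059·67.7500] = 37.8037; exercise value = 45.0000 > continuation, so V_d = 45.0000 (exercise)
Node 0 (S = 100): continuation = 1/1.07·[0.4941·5.9098 + 0.5059·45.0000] = 24.0045; exercise value = 10.0000 ≤ continuation, so V_0 = 24.0045

£24.00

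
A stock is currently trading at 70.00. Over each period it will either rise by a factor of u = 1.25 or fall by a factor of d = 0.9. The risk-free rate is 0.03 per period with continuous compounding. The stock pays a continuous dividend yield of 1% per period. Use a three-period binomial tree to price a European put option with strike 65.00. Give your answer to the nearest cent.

Per-period risk-free factor R = e^0.03 = 1.0305; dividend-adjusted growth = e^(0.03−0.01) = 1.0202.
Risk-neutral probability p = (1.0202 − 0.9)/(1.25 − 0.9) = 0.1202/0.3500 = 0.3434
Terminal stock prices: S_uuu = 136.7, S_uud = 98.44, S_udd = 70.88, S_ddd = 51.03
Terminal payoffs (K − S): max(-71.72, 0) = 0, max(-33.44, 0) = 0, max(-5.875, 0) = 0, max(13.97, 0) = 13.97
Node uu (S = 109.4): V_uu = e^(−0.03)·[0.3434·0.0000 + 0.6566·0.0000] = 0.0000
Node ud (S = 78.75): V_ud = e^(−0.03)·[0.3434·0.0000 + 0.6566·0.0000] = 0.0000
Node dd (S = 56.7): V_dd = e^(−0.03)·[0.3434·0.0000 + 0.6566·13.9700] = 8.9012
Node u (S = 87.5): V_u = e^(−0.03)·[0.3434·0.0000 + 0.6566·0.0000] = 0.0000
Node d (S = 63): V_d = e^(−0.03)·[0.3434·0.0000 + 0.6566·8.9012] = 5.6715
Node 0 (S = 70): V_0 = e^(−0.03)·[0.3434·0.0000 + 0.6566·5.6715] = 3.6137

3.61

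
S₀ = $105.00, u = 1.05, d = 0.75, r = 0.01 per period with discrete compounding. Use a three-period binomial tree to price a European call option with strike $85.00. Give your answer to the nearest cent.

Risk-neutral probability p = (1 + 0.01 − 0.75)/(1.05 − 0.75) = 0.2600/0.3000 = 0.8667
Terminal stock prices: S_uuu = 121.6, S_uud = 86.82, S_udd = 62.02, S_ddd = 44.3
Terminal payoffs (S − K): max(36.55, 0) = 36.55, max(1.822, 0) = 1.822, max(-22.98, 0) = 0, max(-40.7, 0) = 0
Node uu (S = 115.8): V_uu = 1/1.01·[0.8667·36.5506 + 0.1333·1.8219] = 31.6041
Node ud (S = 82.69): V_ud = 1/1.01·[0.8667·1.8219 + 0.1333·0.0000] = 1.5633
Node dd (S = 59.06): V_dd = 1/1.01·[0.8667·0.0000 + 0.1333·0.0000] = 0.0000
Node u (S = 110.2): V_u = 1/1.01·[0.8667·31.6041 + 0.1333·1.5633] = 27.3254
Node d (S = 78.75): V_d = 1/1.01·[0.8667·1.5633 + 0.1333·0.0000] = 1.3415
Node 0 (S = 105): V_0 = 1/1.01·[0.8667·27.3254 + 0.1333·1.3415] = 23.6246

$23.62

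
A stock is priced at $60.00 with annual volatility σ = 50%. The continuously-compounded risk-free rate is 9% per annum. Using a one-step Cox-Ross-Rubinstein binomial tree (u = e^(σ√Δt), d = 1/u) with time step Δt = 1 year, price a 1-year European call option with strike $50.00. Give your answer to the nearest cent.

CRR parameters: u = e^(σ√Δt) = e^(0.5·√1) = 1.6487, d = 1/u = 0.6065
Per-period rate: rΔt = 0.09·1 = 0.09, so R = e^0.09 = 1.0942
Risk-neutral probability p = (e^0.09 − 0.6065)/(1.6487 − 0.6065) = 0.4876/1.0422 = 0.4679
Terminal stock prices: S_u = 98.92, S_d = 36.39
Terminal payoffs (S − K): max(48.92, 0) = 48.92, max(-13.61, 0) = 0
Node 0 (S = 60): V_0 = e^(−0.09)·[0.4679·48.9233 + 0.5321·0.0000] = 20.9211

$20.92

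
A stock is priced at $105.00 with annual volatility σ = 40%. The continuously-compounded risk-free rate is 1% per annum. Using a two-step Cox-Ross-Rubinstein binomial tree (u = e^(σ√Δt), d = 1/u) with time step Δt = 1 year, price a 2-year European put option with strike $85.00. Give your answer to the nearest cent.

CRR parameters: u = e^(σ√Δt) = e^(0.4·√1) = 1.4918, d = 1/u = 0.6703
Per-period rate: rΔt = 0.01·1 = 0.01, so R = e^0.01 = 1.0101
Risk-neutral probability p = (e^0.01 − 0.6703)/(1.4918 − 0.6703) = 0.3397/0.8215 = 0.4135
Terminal stock prices: S_uu = 233.7, S_ud = 105, S_dd = 47.18
Terminal payoffs (K − S): max(-148.7, 0) = 0, max(-20, 0) = 0, max(37.82, 0) = 37.82
Node u (S = 156.6): V_u = e^(−0.01)·[0.4135·0.0000 + 0.5865·0.0000] = 0.0000
Node d (S = 70.38): V_d = e^(−0.01)·[0.4135·0.0000 + 0.5865·37.8205] = 21.9593
Node 0 (S = 105): V_0 = e^(−0.01)·[0.4135·0.0000 + 0.5865·21.9593] = 12.7500

$12.75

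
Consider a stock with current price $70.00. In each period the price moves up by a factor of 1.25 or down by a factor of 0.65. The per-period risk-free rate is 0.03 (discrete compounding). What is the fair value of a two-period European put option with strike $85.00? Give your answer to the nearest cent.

Risk-neutral probability p = (1 + 0.03 − 0.65)/(1.25 − 0.65) = 0.3800/0.6000 = 0.6333
Terminal stock prices: S_uu = 109.4, S_ud = 56.88, S_dd = 29.58
Terminal payoffs (K − S): max(-24.38, 0) = 0, max(28.12, 0) = 28.12, max(55.42, 0) = 55.42
Node u (S = 87.5): V_u = 1/1.03·[0.6333·0.0000 + 0.3667·28.1250] = 10.0121
Node d (S = 45.5): V_d = 1/1.03·[0.6333·28.1250 + 0.3667·55.4250] = 37.0243
Node 0 (S = 70): V_0 = 1/1.03·[0.6333·10.0121 + 0.3667·37.0243] = 19.3365

$19.34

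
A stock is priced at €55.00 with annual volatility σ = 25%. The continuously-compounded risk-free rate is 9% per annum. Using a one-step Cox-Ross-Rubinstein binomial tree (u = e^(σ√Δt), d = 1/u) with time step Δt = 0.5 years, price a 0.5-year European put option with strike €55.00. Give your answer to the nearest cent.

€3.53

CRR parameters: u = e^(σ√Δt) = e^(0.25·√0.5) = 1.1934, d = 1/u = 0.8380
Per-period rate: rΔt = 0.09·0.5 = 0.045, so R = e^0.045 = 1.0460
Risk-neutral probability p = (e^0.045 − 0.8380)/(1.1934 − 0.8380) = 0.2081/0.3554 = 0.5854
Terminal stock prices: S_u = 65.64, S_d = 46.09
Terminal payoffs (K − S): max(-10.64, 0) = 0, max(8.912, 0) = 8.912
Node 0 (S = 55): V_0 = e^(−0.045)·[0.5854·0.0000 + 0.4146·8.9118] = 3.5320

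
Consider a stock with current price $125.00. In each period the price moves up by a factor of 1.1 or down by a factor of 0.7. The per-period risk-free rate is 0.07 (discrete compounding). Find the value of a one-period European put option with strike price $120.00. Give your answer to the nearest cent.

Risk-neutral probability p = (1 + 0.07 − 0.7)/(1.1 − 0.7) = 0.3700/0.4000 = 0.9250
Terminal stock prices: S_u = 137.5, S_d = 87.5
Terminal payoffs (K − S): max(-17.5, 0) = 0, max(32.5, 0) = 32.5
Node 0 (S = 125): V_0 = 1/1.07·[0.9250·0.0000 + 0.0750·32.5000] = 2.2780

$2.28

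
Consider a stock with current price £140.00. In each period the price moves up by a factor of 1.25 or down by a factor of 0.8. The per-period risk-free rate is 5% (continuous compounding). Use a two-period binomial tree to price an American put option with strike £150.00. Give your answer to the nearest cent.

£18.19

Risk-neutral probability p = (e^0.05 − 0.8)/(1.25 − 0.8) = 0.2513/0.4500 = 0.5584
Terminal stock prices: S_uu = 218.8, S_ud = 140, S_dd = 89.6
Terminal payoffs (K − S): max(-68.75, 0) = 0, max(10, 0) = 10, max(60.4, 0) = 60.4
Node u (S = 175): continuation = e^(−0.05)·[0.5584·0.0000 + 0.4416·10.0000] = 4.2008; exercise value = 0.0000 ≤ continuation, so V_u = 4.2008
Node d (S = 112): continuation = e^(−0.05)·[0.5584·10.0000 + 0.4416·60.4000] = 30.6844; exercise value = 38.0000 > continuation, so V_d = 38.0000 (exercise)
Node 0 (S = 140): continuation = e^(−0.05)·[0.5584·4.2008 + 0.4416·38.0000] = 18.1944; exercise value = 10.0000 ≤ continuation, so V_0 = 18.1944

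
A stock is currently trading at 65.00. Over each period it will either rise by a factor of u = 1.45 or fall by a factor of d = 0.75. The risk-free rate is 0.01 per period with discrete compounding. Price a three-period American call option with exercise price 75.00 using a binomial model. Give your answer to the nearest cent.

13.07

Risk-neutral probability p = (1 + 0.01 − 0.75)/(1.45 − 0.75) = 0.2600/0.7000 = 0.3714
Terminal stock prices: S_uuu = 198.2, S_uud = 102.5, S_udd = 53.02, S_ddd = 27.42
Terminal payoffs (S − K): max(123.2, 0) = 123.2, max(27.5, 0) = 27.5, max(-21.98, 0) = 0, max(-47.58, 0) = 0
Node uu (S = 136.7): continuation = 1/1.01·[0.3714·123.1606 + 0.6286·27.4969] = 62.4051; exercise value = 61.6625 ≤ continuation, so V_uu = 62.4051
Node ud (S = 70.69): continuation = 1/1.01·[0.3714·27.4969 + 0.6286·0.0000] = 10.1120; exercise value = 0.0000 ≤ continuation, so V_ud = 10.1120
Node dd (S = 36.56): continuation = 1/1.01·[0.3714·0.0000 + 0.6286·0.0000] = 0.0000; exercise value = 0.0000 ≤ continuation, so V_dd = 0.0000
Node u (S = 94.25): continuation = 1/1.01·[0.3714·62.4051 + 0.6286·10.1120] = 29.2427; exercise value = 19.2500 ≤ continuation, so V_u = 29.2427
Node d (S = 48.75): continuation = 1/1.01·[0.3714·10.1120 + 0.6286·0.0000] = 3.7187; exercise value = 0.0000 ≤ continuation, so V_d = 3.7187
Node 0 (S = 65): continuation = 1/1.01·[0.3714·29.2427 + 0.6286·3.7187] = 13.0684; exercise value = 0.0000 ≤ continuation, so V_0 = 13.0684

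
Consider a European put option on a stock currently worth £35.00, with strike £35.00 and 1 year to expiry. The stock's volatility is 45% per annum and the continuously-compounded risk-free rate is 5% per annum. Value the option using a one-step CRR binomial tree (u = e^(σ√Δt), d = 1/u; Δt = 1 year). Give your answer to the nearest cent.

CRR parameters: u = e^(σ√Δt) = e^(0.45·√1) = 1.5683, d = 1/u = 0.6376
Per-period rate: rΔt = 0.05·1 = 0.05, so R = e^0.05 = 1.0513
Risk-neutral probability p = (e^0.05 − 0.6376)/(1.5683 − 0.6376) = 0.4136/0.9307 = 0.4445
Terminal stock prices: S_u = 54.89, S_d = 22.32
Terminal payoffs (K − S): max(-19.89, 0) = 0, max(12.68, 0) = 12.68
Node 0 (S = 35): V_0 = e^(−0.05)·[0.4445·0.0000 + 0.5555·12.6830] = 6.7024

£6.70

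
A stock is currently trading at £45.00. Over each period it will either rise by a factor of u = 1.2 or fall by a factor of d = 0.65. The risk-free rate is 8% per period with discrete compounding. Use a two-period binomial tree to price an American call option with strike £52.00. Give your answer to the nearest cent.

Risk-neutral probability p = (1 + 0.08 − 0.65)/(1.2 − 0.65) = 0.4300/0.5500 = 0.7818
Terminal stock prices: S_uu = 64.8, S_ud = 35.1, S_dd = 19.01
Terminal payoffs (S − K): max(12.8, 0) = 12.8, max(-16.9, 0) = 0, max(-32.99, 0) = 0
Node u (S = 54): continuation = 1/1.08·[0.7818·12.8000 + 0.2182·0.0000] = 9.2660; exercise value = 2.0000 ≤ continuation, so V_u = 9.2660
Node d (S = 29.25): continuation = 1/1.08·[0.7818·0.0000 + 0.2182·0.0000] = 0.0000; exercise value = 0.0000 ≤ continuation, so V_d = 0.0000
Node 0 (S = 45): continuation = 1/1.08·[0.7818·9.2660 + 0.2182·0.0000] = 6.7077; exercise value = 0.0000 ≤ continuation, so V_0 = 6.7077

£6.71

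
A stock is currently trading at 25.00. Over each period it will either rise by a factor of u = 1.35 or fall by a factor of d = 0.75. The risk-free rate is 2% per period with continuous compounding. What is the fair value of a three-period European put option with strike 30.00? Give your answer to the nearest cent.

Risk-neutral probability p = (e^0.02 − 0.75)/(1.35 − 0.75) = 0.2702/0.6000 = 0.4503
Terminal stock prices: S_uuu = 61.51, S_uud = 34.17, S_udd = 18.98, S_ddd = 10.55
Terminal payoffs (K − S): max(-31.51, 0) = 0, max(-4.172, 0) = 0, max(11.02, 0) = 11.02, max(19.45, 0) = 19.45
Node uu (S = 45.56): V_uu = e^(−0.02)·[0.4503·0.0000 + 0.5497·0.0000] = 0.0000
Node ud (S = 25.31): V_ud = e^(−0.02)·[0.4503·0.0000 + 0.5497·11.0156] = 5.9350
Node dd (S = 14.06): V_dd = e^(−0.02)·[0.4503·11.0156 + 0.5497·19.4531] = 15.3435
Node u (S = 33.75): V_u = e^(−0.02)·[0.4503·0.0000 + 0.5497·5.9350] = 3.1977
Node d (S = 18.75): V_d = e^(−0.02)·[0.4503·5.9350 + 0.5497·15.3435] = 10.8866
Node 0 (S = 25): V_0 = e^(−0.02)·[0.4503·3.1977 + 0.5497·10.8866] = 7.2770

7.28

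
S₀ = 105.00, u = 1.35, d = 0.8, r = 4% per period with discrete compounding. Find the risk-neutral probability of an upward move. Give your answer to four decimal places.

p = 0.4364

Risk-neutral probability p = (1 + 0.04 − 0.8)/(1.35 − 0.8) = 0.2400/0.5500 = 0.4364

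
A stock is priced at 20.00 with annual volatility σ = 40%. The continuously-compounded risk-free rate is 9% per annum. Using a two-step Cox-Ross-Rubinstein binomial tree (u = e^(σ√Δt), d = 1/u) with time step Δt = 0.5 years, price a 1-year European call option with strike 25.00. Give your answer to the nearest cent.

CRR parameters: u = e^(σ√Δt) = e^(0.4·√0.5) = 1.3269, d = 1/u = 0.7536
Per-period rate: rΔt = 0.09·0.5 = 0.045, so R = e^0.045 = 1.0460
Risk-neutral probability p = (e^0.045 − 0.7536)/(1.3269 − 0.7536) = 0.2924/0.5733 = 0.5100
Terminal stock prices: S_uu = 35.21, S_ud = 20, S_dd = 11.36
Terminal payoffs (S − K): max(10.21, 0) = 10.21, max(-5, 0) = 0, max(-13.64, 0) = 0
Node u (S = 26.54): V_u = e^(−0.045)·[0.5100·10.2131 + 0.4900·0.0000] = 4.9800
Node d (S = 15.07): V_d = e^(−0.045)·[0.5100·0.0000 + 0.4900·0.0000] = 0.0000
Node 0 (S = 20): V_0 = e^(−0.045)·[0.5100·4.9800 + 0.4900·0.0000] = 2.4283

2.43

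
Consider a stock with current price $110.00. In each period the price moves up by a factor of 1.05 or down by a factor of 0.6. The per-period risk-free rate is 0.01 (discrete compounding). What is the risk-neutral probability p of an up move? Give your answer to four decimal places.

p = 0.9111

Risk-neutral probability p = (1 + 0.01 − 0.6)/(1.05 − 0.6) = 0.4100/0.4500 = 0.9111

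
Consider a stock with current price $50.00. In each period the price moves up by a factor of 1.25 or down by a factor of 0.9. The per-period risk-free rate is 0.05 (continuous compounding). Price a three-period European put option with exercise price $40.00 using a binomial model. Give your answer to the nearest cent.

$0.56

Risk-neutral probability p = (e^0.05 − 0.9)/(1.25 − 0.9) = 0.1513/0.3500 = 0.4322
Terminal stock prices: S_uuu = 97.66, S_uud = 70.31, S_udd = 50.62, S_ddd = 36.45
Terminal payoffs (K − S): max(-57.66, 0) = 0, max(-30.31, 0) = 0, max(-10.62, 0) = 0, max(3.55, 0) = 3.55
Node uu (S = 78.12): V_uu = e^(−0.05)·[0.4322·0.0000 + 0.5678·0.0000] = 0.0000
Node ud (S = 56.25): V_ud = e^(−0.05)·[0.4322·0.0000 + 0.5678·0.0000] = 0.0000
Node dd (S = 40.5): V_dd = e^(−0.05)·[0.4322·0.0000 + 0.5678·3.5500] = 1.9174
Node u (S = 62.5): V_u = e^(−0.05)·[0.4322·0.0000 + 0.5678·0.0000] = 0.0000
Node d (S = 45): V_d = e^(−0.05)·[0.4322·0.0000 + 0.5678·1.9174] = 1.0356
Node 0 (S = 50): V_0 = e^(−0.05)·[0.4322·0.0000 + 0.5678·1.0356] = 0.5593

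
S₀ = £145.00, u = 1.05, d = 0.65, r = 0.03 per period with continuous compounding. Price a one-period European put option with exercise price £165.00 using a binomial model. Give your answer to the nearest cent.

Risk-neutral probability p = (e^0.03 − 0.65)/(1.05 − 0.65) = 0.3805/0.4000 = 0.9511
Terminal stock prices: S_u = 152.2, S_d = 94.25
Terminal payoffs (K − S): max(12.75, 0) = 12.75, max(70.75, 0) = 70.75
Node 0 (S = 145): V_0 = e^(−0.03)·[0.9511·12.7500 + 0.0489·70.7500] = 15.1235

£15.12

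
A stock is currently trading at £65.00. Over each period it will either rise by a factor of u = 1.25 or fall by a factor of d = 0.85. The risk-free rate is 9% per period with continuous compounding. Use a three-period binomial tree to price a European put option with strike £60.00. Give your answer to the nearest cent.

Risk-neutral probability p = (e^0.09 − 0.85)/(1.25 − 0.85) = 0.2442/0.4000 = 0.6104
Terminal stock prices: S_uuu = 127, S_uud = 86.33, S_udd = 58.7, S_ddd = 39.92
Terminal payoffs (K − S): max(-66.95, 0) = 0, max(-26.33, 0) = 0, max(1.297, 0) = 1.297, max(20.08, 0) = 20.08
Node uu (S = 101.6): V_uu = e^(−0.09)·[0.6104·0.0000 + 0.3896·0.0000] = 0.0000
Node ud (S = 69.06): V_ud = e^(−0.09)·[0.6104·0.0000 + 0.3896·1.2969] = 0.4617
Node dd (S = 46.96): V_dd = e^(−0.09)·[0.6104·1.2969 + 0.3896·20.0819] = 7.8734
Node u (S = 81.25): V_u = e^(−0.09)·[0.6104·0.0000 + 0.3896·0.4617] = 0.1644
Node d (S = 55.25): V_d = e^(−0.09)·[0.6104·0.4617 + 0.3896·7.8734] = 3.0608
Node 0 (S = 65): V_0 = e^(−0.09)·[0.6104·0.1644 + 0.3896·3.0608] = 1.1815

£1.18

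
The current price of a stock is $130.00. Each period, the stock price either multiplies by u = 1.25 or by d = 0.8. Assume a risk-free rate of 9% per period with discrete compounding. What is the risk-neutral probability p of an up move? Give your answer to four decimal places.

p = 0.6444

Risk-neutral probability p = (1 + 0.09 − 0.8)/(1.25 − 0.8) = 0.2900/0.4500 = 0.6444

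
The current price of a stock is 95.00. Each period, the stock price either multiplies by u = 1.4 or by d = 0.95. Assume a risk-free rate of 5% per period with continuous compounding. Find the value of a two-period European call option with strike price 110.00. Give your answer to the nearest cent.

8.65

Risk-neutral probability p = (e^0.05 − 0.95)/(1.4 − 0.95) = 0.1013/0.4500 = 0.2250
Terminal stock prices: S_uu = 186.2, S_ud = 126.3, S_dd = 85.74
Terminal payoffs (S − K): max(76.2, 0) = 76.2, max(16.35, 0) = 16.35, max(-24.26, 0) = 0
Node u (S = 133): V_u = e^(−0.05)·[0.2250·76.2000 + 0.7750·16.3500] = 28.3648
Node d (S = 90.25): V_d = e^(−0.05)·[0.2250·16.3500 + 0.7750·0.0000] = 3.5001
Node 0 (S = 95): V_0 = e^(−0.05)·[0.2250·28.3648 + 0.7750·3.5001] = 8.6522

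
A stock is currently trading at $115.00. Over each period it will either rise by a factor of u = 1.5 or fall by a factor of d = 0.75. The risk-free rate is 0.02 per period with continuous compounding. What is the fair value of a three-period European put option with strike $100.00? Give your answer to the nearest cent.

Risk-neutral probability p = (e^0.02 − 0.75)/(1.5 − 0.75) = 0.2702/0.7500 = 0.3603
Terminal stock prices: S_uuu = 388.1, S_uud = 194.1, S_udd = 97.03, S_ddd = 48.52
Terminal payoffs (K − S): max(-288.1, 0) = 0, max(-94.06, 0) = 0, max(2.969, 0) = 2.969, max(51.48, 0) = 51.48
Node uu (S = 258.8): V_uu = e^(−0.02)·[0.3603·0.0000 + 0.6397·0.0000] = 0.0000
Node ud (S = 129.4): V_ud = e^(−0.02)·[0.3603·0.0000 + 0.6397·2.9688] = 1.8616
Node dd (S = 64.69): V_dd = e^(−0.02)·[0.3603·2.9688 + 0.6397·51.4844] = 33.3324
Node u (S = 172.5): V_u = e^(−0.02)·[0.3603·0.0000 + 0.6397·1.8616] = 1.1673
Node d (S = 86.25): V_d = e^(−0.02)·[0.3603·1.8616 + 0.6397·33.3324] = 21.5589
Node 0 (S = 115): V_0 = e^(−0.02)·[0.3603·1.1673 + 0.6397·21.5589] = 13.9311

$13.93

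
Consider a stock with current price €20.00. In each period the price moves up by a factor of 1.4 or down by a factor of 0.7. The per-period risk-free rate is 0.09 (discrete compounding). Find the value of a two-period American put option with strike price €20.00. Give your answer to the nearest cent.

Risk-neutral probability p = (1 + 0.09 − 0.7)/(1.4 − 0.7) = 0.3900/0.7000 = 0.5571
Terminal stock prices: S_uu = 39.2, S_ud = 19.6, S_dd = 9.8
Terminal payoffs (K − S): max(-19.2, 0) = 0, max(0.4, 0) = 0.4, max(10.2, 0) = 10.2
Node u (S = 28): continuation = 1/1.09·[0.5571·0.0000 + 0.4429·0.4000] = 0.1625; exercise value = 0.0000 ≤ continuation, so V_u = 0.1625
Node d (S = 14): continuation = 1/1.09·[0.5571·0.4000 + 0.4429·10.2000] = 4.3486; exercise value = 6.0000 > continuation, so V_d = 6.0000 (exercise)
Node 0 (S = 20): continuation = 1/1.09·[0.5571·0.1625 + 0.4429·6.0000] = 2.5208; exercise value = 0.0000 ≤ continuation, so V_0 = 2.5208

€2.52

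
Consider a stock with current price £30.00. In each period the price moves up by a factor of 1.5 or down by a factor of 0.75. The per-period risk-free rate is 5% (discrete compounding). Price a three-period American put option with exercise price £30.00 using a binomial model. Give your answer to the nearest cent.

£5.45

Risk-neutral probability p = (1 + 0.05 − 0.75)/(1.5 − 0.75) = 0.3000/0.7500 = 0.4000
Terminal stock prices: S_uuu = 101.2, S_uud = 50.62, S_udd = 25.31, S_ddd = 12.66
Terminal payoffs (K − S): max(-71.25, 0) = 0, max(-20.62, 0) = 0, max(4.688, 0) = 4.688, max(17.34, 0) = 17.34
Node uu (S = 67.5): continuation = 1/1.05·[0.4000·0.0000 + 0.6000·0.0000] = 0.0000; exercise value = 0.0000 ≤ continuation, so V_uu = 0.0000
Node ud (S = 33.75): continuation = 1/1.05·[0.4000·0.0000 + 0.6000·4.6875] = 2.6786; exercise value = 0.0000 ≤ continuation, so V_ud = 2.6786
Node dd (S = 16.88): continuation = 1/1.05·[0.4000·4.6875 + 0.6000·17.3438] = 11.6964; exercise value = 13.1250 > continuation, so V_dd = 13.1250 (exercise)
Node u (S = 45): continuation = 1/1.05·[0.4000·0.0000 + 0.6000·2.6786] = 1.5306; exercise value = 0.0000 ≤ continuation, so V_u = 1.5306
Node d (S = 22.5): continuation = 1/1.05·[0.4000·2.6786 + 0.6000·13.1250] = 8.5204; exercise value = 7.5000 ≤ continuation, so V_d = 8.5204
Node 0 (S = 30): continuation = 1/1.05·[0.4000·1.5306 + 0.6000·8.5204] = 5.4519; exercise value = 0.0000 ≤ continuation, so V_0 = 5.4519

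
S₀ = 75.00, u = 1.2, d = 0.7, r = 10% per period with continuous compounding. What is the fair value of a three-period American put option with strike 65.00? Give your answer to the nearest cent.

2.60

Risk-neutral probability p = (e^0.1 − 0.7)/(1.2 − 0.7) = 0.4052/0.5000 = 0.8103
Terminal stock prices: S_uuu = 129.6, S_uud = 75.6, S_udd = 44.1, S_ddd = 25.72
Terminal payoffs (K − S): max(-64.6, 0) = 0, max(-10.6, 0) = 0, max(20.9, 0) = 20.9, max(39.28, 0) = 39.28
Node uu (S = 108): continuation = e^(−0.1)·[0.8103·0.0000 + 0.1897·0.0000] = 0.0000; exercise value = 0.0000 ≤ continuation, so V_uu = 0.0000
Node ud (S = 63): continuation = e^(−0.1)·[0.8103·0.0000 + 0.1897·20.9000] = 3.5866; exercise value = 2.0000 ≤ continuation, so V_ud = 3.5866
Node dd (S = 36.75): continuation = e^(−0.1)·[0.8103·20.9000 + 0.1897·39.2750] = 22.0644; exercise value = 28.2500 > continuation, so V_dd = 28.2500 (exercise)
Node u (S = 90): continuation = e^(−0.1)·[0.8103·0.0000 + 0.1897·3.5866] = 0.6155; exercise value = 0.0000 ≤ continuation, so V_u = 0.6155
Node d (S = 52.5): continuation = e^(−0.1)·[0.8103·3.5866 + 0.1897·28.2500] = 7.4778; exercise value = 12.5000 > continuation, so V_d = 12.5000 (exercise)
Node 0 (S = 75): continuation = e^(−0.1)·[0.8103·0.6155 + 0.1897·12.5000] = 2.5964; exercise value = 0.0000 ≤ continuation, so V_0 = 2.5964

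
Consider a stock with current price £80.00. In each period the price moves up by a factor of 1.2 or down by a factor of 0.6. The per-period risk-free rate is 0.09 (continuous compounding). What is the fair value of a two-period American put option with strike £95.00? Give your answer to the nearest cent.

Risk-neutral probability p = (e^0.09 − 0.6)/(1.2 − 0.6) = 0.4942/0.6000 = 0.8236
Terminal stock prices: S_uu = 115.2, S_ud = 57.6, S_dd = 28.8
Terminal payoffs (K − S): max(-20.2, 0) = 0, max(37.4, 0) = 37.4, max(66.2, 0) = 66.2
Node u (S = 96): continuation = e^(−0.09)·[0.8236·0.0000 + 0.1764·37.4000] = 6.0287; exercise value = 0.0000 ≤ continuation, so V_u = 6.0287
Node d (S = 48): continuation = e^(−0.09)·[0.8236·37.4000 + 0.1764·66.2000] = 38.8235; exercise value = 47.0000 > continuation, so V_d = 47.0000 (exercise)
Node 0 (S = 80): continuation = e^(−0.09)·[0.8236·6.0287 + 0.1764·47.0000] = 12.1142; exercise value = 15.0000 > continuation, so V_0 = 15.0000 (exercise)

£15.00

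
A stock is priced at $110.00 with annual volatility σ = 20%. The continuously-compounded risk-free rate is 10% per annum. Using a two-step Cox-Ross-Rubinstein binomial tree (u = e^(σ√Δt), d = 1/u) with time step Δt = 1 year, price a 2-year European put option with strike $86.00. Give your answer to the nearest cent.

$0.84

CRR parameters: u = e^(σ√Δt) = e^(0.2·√1) = 1.2214, d = 1/u = 0.8187
Per-period rate: rΔt = 0.1·1 = 0.1, so R = e^0.1 = 1.1052
Risk-neutral probability p = (e^0.1 − 0.8187)/(1.2214 − 0.8187) = 0.2864/0.4027 = 0.7113
Terminal stock prices: S_uu = 164.1, S_ud = 110, S_dd = 73.74
Terminal payoffs (K − S): max(-78.1, 0) = 0, max(-24, 0) = 0, max(12.26, 0) = 12.26
Node u (S = 134.4): V_u = e^(−0.1)·[0.7113·0.0000 + 0.2887·0.0000] = 0.0000
Node d (S = 90.06): V_d = e^(−0.1)·[0.7113·0.0000 + 0.2887·12.2648] = 3.2034
Node 0 (S = 110): V_0 = e^(−0.1)·[0.7113·0.0000 + 0.2887·3.2034] = 0.8367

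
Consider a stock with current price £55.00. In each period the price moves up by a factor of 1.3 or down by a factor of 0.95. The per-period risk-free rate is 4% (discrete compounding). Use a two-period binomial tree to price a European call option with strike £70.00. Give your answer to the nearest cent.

£1.40

Risk-neutral probability p = (1 + 0.04 − 0.95)/(1.3 − 0.95) = 0.0900/0.3500 = 0.2571
Terminal stock prices: S_uu = 92.95, S_ud = 67.92, S_dd = 49.64
Terminal payoffs (S − K): max(22.95, 0) = 22.95, max(-2.075, 0) = 0, max(-20.36, 0) = 0
Node u (S = 71.5): V_u = 1/1.04·[0.2571·22.9500 + 0.7429·0.0000] = 5.6745
Node d (S = 52.25): V_d = 1/1.04·[0.2571·0.0000 + 0.7429·0.0000] = 0.0000
Node 0 (S = 55): V_0 = 1/1.04·[0.2571·5.6745 + 0.7429·0.0000] = 1.4030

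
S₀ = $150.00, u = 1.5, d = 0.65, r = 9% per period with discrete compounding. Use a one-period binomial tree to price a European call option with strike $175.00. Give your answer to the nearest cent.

$23.75

Risk-neutral probability p = (1 + 0.09 − 0.65)/(1.5 − 0.65) = 0.4400/0.8500 = 0.5176
Terminal stock prices: S_u = 225, S_d = 97.5
Terminal payoffs (S − K): max(50, 0) = 50, max(-77.5, 0) = 0
Node 0 (S = 150): V_0 = 1/1.09·[0.5176·50.0000 + 0.4824·0.0000] = 23.7453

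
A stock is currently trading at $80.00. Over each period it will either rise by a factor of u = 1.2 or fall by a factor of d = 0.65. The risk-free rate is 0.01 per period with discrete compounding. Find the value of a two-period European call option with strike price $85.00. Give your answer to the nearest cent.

$12.68

Risk-neutral probability p = (1 + 0.01 − 0.65)/(1.2 − 0.65) = 0.3600/0.5500 = 0.6545
Terminal stock prices: S_uu = 115.2, S_ud = 62.4, S_dd = 33.8
Terminal payoffs (S − K): max(30.2, 0) = 30.2, max(-22.6, 0) = 0, max(-51.2, 0) = 0
Node u (S = 96): V_u = 1/1.01·[0.6545·30.2000 + 0.3455·0.0000] = 19.5716
Node d (S = 52): V_d = 1/1.01·[0.6545·0.0000 + 0.3455·0.0000] = 0.0000
Node 0 (S = 80): V_0 = 1/1.01·[0.6545·19.5716 + 0.3455·0.0000] = 12.6836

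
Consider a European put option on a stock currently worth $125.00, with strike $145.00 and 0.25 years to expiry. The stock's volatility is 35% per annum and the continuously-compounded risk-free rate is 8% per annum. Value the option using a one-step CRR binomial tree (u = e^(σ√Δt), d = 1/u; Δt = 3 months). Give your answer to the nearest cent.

$19.10

CRR parameters: u = e^(σ√Δt) = e^(0.35·√0.25) = 1.1912, d = 1/u = 0.8395
Per-period rate: rΔt = 0.08·0.25 = 0.02, so R = e^0.02 = 1.0202
Risk-neutral probability p = (e^0.02 − 0.8395)/(1.1912 − 0.8395) = 0.1807/0.3518 = 0.5138
Terminal stock prices: S_u = 148.9, S_d = 104.9
Terminal payoffs (K − S): max(-3.906, 0) = 0, max(40.07, 0) = 40.07
Node 0 (S = 125): V_0 = e^(−0.02)·[0.5138·0.0000 + 0.4862·40.0679] = 19.0958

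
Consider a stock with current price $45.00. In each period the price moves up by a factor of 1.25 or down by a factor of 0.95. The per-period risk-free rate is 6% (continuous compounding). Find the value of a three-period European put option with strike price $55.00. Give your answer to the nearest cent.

$4.94

Risk-neutral probability p = (e^0.06 − 0.95)/(1.25 − 0.95) = 0.1118/0.3000 = 0.3728
Terminal stock prices: S_uuu = 87.89, S_uud = 66.8, S_udd = 50.77, S_ddd = 38.58
Terminal payoffs (K − S): max(-32.89, 0) = 0, max(-11.8, 0) = 0, max(4.234, 0) = 4.234, max(16.42, 0) = 16.42
Node uu (S = 70.31): V_uu = e^(−0.06)·[0.3728·0.0000 + 0.6272·0.0000] = 0.0000
Node ud (S = 53.44): V_ud = e^(−0.06)·[0.3728·0.0000 + 0.6272·4.2344] = 2.5012
Node dd (S = 40.61): V_dd = e^(−0.06)·[0.3728·4.2344 + 0.6272·16.4181] = 11.1845
Node u (S = 56.25): V_u = e^(−0.06)·[0.3728·0.0000 + 0.6272·2.5012] = 1.4774
Node d (S = 42.75): V_d = e^(−0.06)·[0.3728·2.5012 + 0.6272·11.1845] = 7.4847
Node 0 (S = 45): V_0 = e^(−0.06)·[0.3728·1.4774 + 0.6272·7.4847] = 4.9398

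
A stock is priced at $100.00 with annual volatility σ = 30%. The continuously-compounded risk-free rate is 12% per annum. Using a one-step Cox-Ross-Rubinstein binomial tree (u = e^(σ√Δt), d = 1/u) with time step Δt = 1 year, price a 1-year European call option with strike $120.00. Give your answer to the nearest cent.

$8.44

CRR parameters: u = e^(σ√Δt) = e^(0.3·√1) = 1.3499, d = 1/u = 0.7408
Per-period rate: rΔt = 0.12·1 = 0.12, so R = e^0.12 = 1.1275
Risk-neutral probability p = (e^0.12 − 0.7408)/(1.3499 − 0.7408) = 0.3867/0.6090 = 0.6349
Terminal stock prices: S_u = 135, S_d = 74.08
Terminal payoffs (S − K): max(14.99, 0) = 14.99, max(-45.92, 0) = 0
Node 0 (S = 100): V_0 = e^(−0.12)·[0.6349·14.9859 + 0.3651·0.0000] = 8.4386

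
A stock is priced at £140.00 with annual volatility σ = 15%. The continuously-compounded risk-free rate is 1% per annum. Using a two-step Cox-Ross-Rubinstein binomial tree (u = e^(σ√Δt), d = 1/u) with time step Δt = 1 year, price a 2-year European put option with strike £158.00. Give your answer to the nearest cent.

CRR parameters: u = e^(σ√Δt) = e^(0.15·√1) = 1.1618, d = 1/u = 0.8607
Per-period rate: rΔt = 0.01·1 = 0.01, so R = e^0.01 = 1.0101
Risk-neutral probability p = (e^0.01 − 0.8607)/(1.1618 − 0.8607) = 0.1493/0.3011 = 0.4959
Terminal stock prices: S_uu = 189, S_ud = 140, S_dd = 103.7
Terminal payoffs (K − S): max(-30.98, 0) = 0, max(18, 0) = 18, max(54.29, 0) = 54.29
Node u (S = 162.7): V_u = e^(−0.01)·[0.4959·0.0000 + 0.5041·18.0000] = 8.9827
Node d (S = 120.5): V_d = e^(−0.01)·[0.4959·18.0000 + 0.5041·54.2854] = 35.9288
Node 0 (S = 140): V_0 = e^(−0.01)·[0.4959·8.9827 + 0.5041·35.9288] = 22.3405

£22.34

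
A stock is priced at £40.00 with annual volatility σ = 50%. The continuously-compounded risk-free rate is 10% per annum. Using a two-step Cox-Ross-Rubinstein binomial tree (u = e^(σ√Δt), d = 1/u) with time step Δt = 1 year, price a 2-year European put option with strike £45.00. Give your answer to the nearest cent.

CRR parameters: u = e^(σ√Δt) = e^(0.5·√1) = 1.6487, d = 1/u = 0.6065
Per-period rate: rΔt = 0.1·1 = 0.1, so R = e^0.1 = 1.1052
Risk-neutral probability p = (e^0.1 − 0.6065)/(1.6487 − 0.6065) = 0.4986/1.0422 = 0.4785
Terminal stock prices: S_uu = 108.7, S_ud = 40, S_dd = 14.72
Terminal payoffs (K − S): max(-63.73, 0) = 0, max(5, 0) = 5, max(30.28, 0) = 30.28
Node u (S = 65.95): V_u = e^(−0.1)·[0.4785·0.0000 + 0.5215·5.0000] = 2.3596
Node d (S = 24.26): V_d = e^(−0.1)·[0.4785·5.0000 + 0.5215·30.2848] = 16.4565
Node 0 (S = 40): V_0 = e^(−0.1)·[0.4785·2.3596 + 0.5215·16.4565] = 8.7876

£8.79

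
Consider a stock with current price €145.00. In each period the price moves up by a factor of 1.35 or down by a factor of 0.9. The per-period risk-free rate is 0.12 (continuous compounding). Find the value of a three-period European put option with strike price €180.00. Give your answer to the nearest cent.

Risk-neutral probability p = (e^0.12 − 0.9)/(1.35 − 0.9) = 0.2275/0.4500 = 0.5055
Terminal stock prices: S_uuu = 356.8, S_uud = 237.8, S_udd = 158.6, S_ddd = 105.7
Terminal payoffs (K − S): max(-176.8, 0) = 0, max(-57.84, 0) = 0, max(21.44, 0) = 21.44, max(74.29, 0) = 74.29
Node uu (S = 264.3): V_uu = e^(−0.12)·[0.5055·0.0000 + 0.4945·0.0000] = 0.0000
Node ud (S = 176.2): V_ud = e^(−0.12)·[0.5055·0.0000 + 0.4945·21.4425] = 9.4034
Node dd (S = 117.5): V_dd = e^(−0.12)·[0.5055·21.4425 + 0.4945·74.2950] = 42.1957
Node u (S = 195.8): V_u = e^(−0.12)·[0.5055·0.0000 + 0.4945·9.4034] = 4.1237
Node d (S = 130.5): V_d = e^(−0.12)·[0.5055·9.4034 + 0.4945·42.1957] = 22.7208
Node 0 (S = 145): V_0 = e^(−0.12)·[0.5055·4.1237 + 0.4945·22.7208] = 11.8129

€11.81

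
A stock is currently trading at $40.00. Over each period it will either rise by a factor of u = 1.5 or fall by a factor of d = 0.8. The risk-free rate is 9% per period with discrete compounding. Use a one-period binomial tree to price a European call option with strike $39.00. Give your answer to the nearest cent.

Risk-neutral probability p = (1 + 0.09 − 0.8)/(1.5 − 0.8) = 0.2900/0.7000 = 0.4143
Terminal stock prices: S_u = 60, S_d = 32
Terminal payoffs (S − K): max(21, 0) = 21, max(-7, 0) = 0
Node 0 (S = 40): V_0 = 1/1.09·[0.4143·21.0000 + 0.5857·0.0000] = 7.9817

$7.98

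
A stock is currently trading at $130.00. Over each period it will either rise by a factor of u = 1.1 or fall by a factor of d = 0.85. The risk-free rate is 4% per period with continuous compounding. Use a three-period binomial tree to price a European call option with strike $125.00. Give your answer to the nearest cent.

$22.13

Risk-neutral probability p = (e^0.04 − 0.85)/(1.1 − 0.85) = 0.1908/0.2500 = 0.7632
Terminal stock prices: S_uuu = 173, S_uud = 133.7, S_udd = 103.3, S_ddd = 79.84
Terminal payoffs (S − K): max(48.03, 0) = 48.03, max(8.705, 0) = 8.705, max(-21.68, 0) = 0, max(-45.16, 0) = 0
Node uu (S = 157.3): V_uu = e^(−0.04)·[0.7632·48.0300 + 0.2368·8.7050] = 37.2013
Node ud (S = 121.5): V_ud = e^(−0.04)·[0.7632·8.7050 + 0.2368·0.0000] = 6.3835
Node dd (S = 93.92): V_dd = e^(−0.04)·[0.7632·0.0000 + 0.2368·0.0000] = 0.0000
Node u (S = 143): V_u = e^(−0.04)·[0.7632·37.2013 + 0.2368·6.3835] = 28.7324
Node d (S = 110.5): V_d = e^(−0.04)·[0.7632·6.3835 + 0.2368·0.0000] = 4.6811
Node 0 (S = 130): V_0 = e^(−0.04)·[0.7632·28.7324 + 0.2368·4.6811] = 22.1348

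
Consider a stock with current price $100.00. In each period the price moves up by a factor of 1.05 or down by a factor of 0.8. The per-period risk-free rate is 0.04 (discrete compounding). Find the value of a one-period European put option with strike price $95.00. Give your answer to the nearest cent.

Risk-neutral probability p = (1 + 0.04 − 0.8)/(1.05 − 0.8) = 0.2400/0.2500 = 0.9600
Terminal stock prices: S_u = 105, S_d = 80
Terminal payoffs (K − S): max(-10, 0) = 0, max(15, 0) = 15
Node 0 (S = 100): V_0 = 1/1.04·[0.9600·0.0000 + 0.0400·15.0000] = 0.5769

$0.58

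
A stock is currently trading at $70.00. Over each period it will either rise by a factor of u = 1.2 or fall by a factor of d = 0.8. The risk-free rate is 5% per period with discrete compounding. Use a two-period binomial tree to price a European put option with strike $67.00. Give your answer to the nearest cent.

$2.83

Risk-neutral probability p = (1 + 0.05 − 0.8)/(1.2 − 0.8) = 0.2500/0.4000 = 0.6250
Terminal stock prices: S_uu = 100.8, S_ud = 67.2, S_dd = 44.8
Terminal payoffs (K − S): max(-33.8, 0) = 0, max(-0.2, 0) = 0, max(22.2, 0) = 22.2
Node u (S = 84): V_u = 1/1.05·[0.6250·0.0000 + 0.3750·0.0000] = 0.0000
Node d (S = 56): V_d = 1/1.05·[0.6250·0.0000 + 0.3750·22.2000] = 7.9286
Node 0 (S = 70): V_0 = 1/1.05·[0.6250·0.0000 + 0.3750·7.9286] = 2.8316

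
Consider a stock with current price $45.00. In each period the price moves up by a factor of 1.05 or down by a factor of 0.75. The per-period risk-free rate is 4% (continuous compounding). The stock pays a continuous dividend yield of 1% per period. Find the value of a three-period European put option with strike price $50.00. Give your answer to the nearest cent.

Per-period risk-free factor R = e^0.04 = 1.0408; dividend-adjusted growth = e^(0.04−0.01) = 1.0305.
Risk-neutral probability p = (1.0305 − 0.75)/(1.05 − 0.75) = 0.2805/0.3000 = 0.9348
Terminal stock prices: S_uuu = 52.09, S_uud = 37.21, S_udd = 26.58, S_ddd = 18.98
Terminal payoffs (K − S): max(-2.093, 0) = 0, max(12.79, 0) = 12.79, max(23.42, 0) = 23.42, max(31.02, 0) = 31.02
Node uu (S = 49.61): V_uu = e^(−0.04)·[0.9348·0.0000 + 0.0652·12.7906] = 0.8007
Node ud (S = 35.44): V_ud = e^(−0.04)·[0.9348·12.7906 + 0.0652·23.4219] = 12.9546
Node dd (S = 25.31): V_dd = e^(−0.04)·[0.9348·23.4219 + 0.0652·31.0156] = 22.9788
Node u (S = 47.25): V_u = e^(−0.04)·[0.9348·0.8007 + 0.0652·12.9546] = 1.5301
Node d (S = 33.75): V_d = e^(−0.04)·[0.9348·12.9546 + 0.0652·22.9788] = 13.0741
Node 0 (S = 45): V_0 = e^(−0.04)·[0.9348·1.5301 + 0.0652·13.0741] = 2.1927

$2.19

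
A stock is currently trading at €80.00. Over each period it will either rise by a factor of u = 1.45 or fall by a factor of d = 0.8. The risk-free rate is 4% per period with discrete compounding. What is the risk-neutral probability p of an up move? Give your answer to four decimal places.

p = 0.3692

Risk-neutral probability p = (1 + 0.04 − 0.8)/(1.45 − 0.8) = 0.2400/0.6500 = 0.3692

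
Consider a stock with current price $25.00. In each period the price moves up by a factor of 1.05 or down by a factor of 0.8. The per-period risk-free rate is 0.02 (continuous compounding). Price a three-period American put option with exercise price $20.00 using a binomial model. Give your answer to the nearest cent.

Risk-neutral probability p = (e^0.02 − 0.8)/(1.05 − 0.8) = 0.2202/0.2500 = 0.8808
Terminal stock prices: S_uuu = 28.94, S_uud = 22.05, S_udd = 16.8, S_ddd = 12.8
Terminal payoffs (K − S): max(-8.941, 0) = 0, max(-2.05, 0) = 0, max(3.2, 0) = 3.2, max(7.2, 0) = 7.2
Node uu (S = 27.56): continuation = e^(−0.02)·[0.8808·0.0000 + 0.1192·0.0000] = 0.0000; exercise value = 0.0000 ≤ continuation, so V_uu = 0.0000
Node ud (S = 21): continuation = e^(−0.02)·[0.8808·0.0000 + 0.1192·3.2000] = 0.3739; exercise value = 0.0000 ≤ continuation, so V_ud = 0.3739
Node dd (S = 16): continuation = e^(−0.02)·[0.8808·3.2000 + 0.1192·7.2000] = 3.6040; exercise value = 4.0000 > continuation, so V_dd = 4.0000 (exercise)
Node u (S = 26.25): continuation = e^(−0.02)·[0.8808·0.0000 + 0.1192·0.3739] = 0.0437; exercise value = 0.0000 ≤ continuation, so V_u = 0.0437
Node d (S = 20): continuation = e^(−0.02)·[0.8808·0.3739 + 0.1192·4.0000] = 0.7901; exercise value = 0.0000 ≤ continuation, so V_d = 0.7901
Node 0 (S = 25): continuation = e^(−0.02)·[0.8808·0.0437 + 0.1192·0.7901] = 0.1300; exercise value = 0.0000 ≤ continuation, so V_0 = 0.1300

$0.13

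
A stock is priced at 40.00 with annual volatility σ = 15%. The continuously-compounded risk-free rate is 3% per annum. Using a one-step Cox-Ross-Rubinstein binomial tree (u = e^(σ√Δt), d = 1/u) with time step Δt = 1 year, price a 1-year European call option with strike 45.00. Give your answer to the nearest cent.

CRR parameters: u = e^(σ√Δt) = e^(0.15·√1) = 1.1618, d = 1/u = 0.8607
Per-period rate: rΔt = 0.03·1 = 0.03, so R = e^0.03 = 1.0305
Risk-neutral probability p = (e^0.03 − 0.8607)/(1.1618 − 0.8607) = 0.1697/0.3011 = 0.5637
Terminal stock prices: S_u = 46.47, S_d = 34.43
Terminal payoffs (S − K): max(1.473, 0) = 1.473, max(-10.57, 0) = 0
Node 0 (S = 40): V_0 = e^(−0.03)·[0.5637·1.4734 + 0.4363·0.0000] = 0.8060

0.81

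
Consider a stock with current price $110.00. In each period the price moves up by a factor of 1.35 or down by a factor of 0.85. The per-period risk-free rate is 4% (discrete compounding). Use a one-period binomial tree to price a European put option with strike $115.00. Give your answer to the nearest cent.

$12.82

Risk-neutral probability p = (1 + 0.04 − 0.85)/(1.35 − 0.85) = 0.1900/0.5000 = 0.3800
Terminal stock prices: S_u = 148.5, S_d = 93.5
Terminal payoffs (K − S): max(-33.5, 0) = 0, max(21.5, 0) = 21.5
Node 0 (S = 110): V_0 = 1/1.04·[0.3800·0.0000 + 0.6200·21.5000] = 12.8173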